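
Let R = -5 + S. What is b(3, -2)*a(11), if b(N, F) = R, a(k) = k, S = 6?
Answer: 11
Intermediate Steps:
R = 1 (R = -5 + 6 = 1)
b(N, F) = 1
b(3, -2)*a(11) = 1*11 = 11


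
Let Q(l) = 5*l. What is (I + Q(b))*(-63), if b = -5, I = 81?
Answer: -3528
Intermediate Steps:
(I + Q(b))*(-63) = (81 + 5*(-5))*(-63) = (81 - 25)*(-63) = 56*(-63) = -3528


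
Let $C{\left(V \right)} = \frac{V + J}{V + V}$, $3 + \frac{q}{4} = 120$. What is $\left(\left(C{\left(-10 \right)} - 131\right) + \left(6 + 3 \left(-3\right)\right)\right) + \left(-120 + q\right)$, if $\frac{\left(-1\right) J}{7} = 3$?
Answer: $\frac{4311}{20} \approx 215.55$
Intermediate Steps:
$q = 468$ ($q = -12 + 4 \cdot 120 = -12 + 480 = 468$)
$J = -21$ ($J = \left(-7\right) 3 = -21$)
$C{\left(V \right)} = \frac{-21 + V}{2 V}$ ($C{\left(V \right)} = \frac{V - 21}{V + V} = \frac{-21 + V}{2 V}$)
$\left(\left(C{\left(-10 \right)} - 131\right) + \left(6 + 3 \left(-3\right)\right)\right) + \left(-120 + q\right) = \left(\left(\frac{-21 - 10}{2 \left(-10\right)} - 131\right) + \left(6 + 3 \left(-3\right)\right)\right) + \left(-120 + 468\right) = \left(\left(\frac{1}{2} \left(- \frac{1}{10}\right) \left(-31\right) - 131\right) + \left(6 - 9\right)\right) + 348 = \left(\left(\frac{31}{20} - 131\right) - 3\right) + 348 = \left(- \frac{2589}{20} - 3\right) + 348 = - \frac{2649}{20} + 348 = \frac{4311}{20}$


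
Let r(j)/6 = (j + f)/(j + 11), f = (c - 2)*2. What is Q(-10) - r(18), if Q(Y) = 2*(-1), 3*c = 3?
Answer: -154/29 ≈ -5.3103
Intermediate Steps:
c = 1 (c = (⅓)*3 = 1)
f = -2 (f = (1 - 2)*2 = -1*2 = -2)
r(j) = 6*(-2 + j)/(11 + j) (r(j) = 6*((j - 2)/(j + 11)) = 6*((-2 + j)/(11 + j)) = 6*(-2 + j)/(11 + j))
Q(Y) = -2
Q(-10) - r(18) = -2 - 6*(-2 + 18)/(11 + 18) = -2 - 6*16/29 = -2 - 1*96/29 = -2 - 96/29 = -154/29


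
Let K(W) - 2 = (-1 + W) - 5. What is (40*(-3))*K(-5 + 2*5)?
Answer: -120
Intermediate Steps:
K(W) = -4 + W (K(W) = 2 + ((-1 + W) - 5) = 2 + (-6 + W) = -4 + W)
(40*(-3))*K(-5 + 2*5) = (40*(-3))*(-4 + (-5 + 2*5)) = -120*(-4 + (-5 + 10)) = -120*(-4 + 5) = -120*1 = -120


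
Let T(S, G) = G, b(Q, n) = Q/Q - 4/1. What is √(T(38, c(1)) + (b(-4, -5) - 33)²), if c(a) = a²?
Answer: √1297 ≈ 36.014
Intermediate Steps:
b(Q, n) = -3 (b(Q, n) = 1 - 4*1 = 1 - 4 = -3)
√(T(38, c(1)) + (b(-4, -5) - 33)²) = √(1² + (-3 - 33)²) = √(1 + (-36)²) = √(1 + 1296) = √1297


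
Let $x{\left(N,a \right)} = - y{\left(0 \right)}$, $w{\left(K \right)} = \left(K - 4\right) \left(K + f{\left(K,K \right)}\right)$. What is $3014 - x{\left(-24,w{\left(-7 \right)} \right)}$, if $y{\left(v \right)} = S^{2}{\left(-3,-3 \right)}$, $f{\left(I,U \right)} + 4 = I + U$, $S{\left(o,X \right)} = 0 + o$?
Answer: $3023$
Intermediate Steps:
$S{\left(o,X \right)} = o$
$f{\left(I,U \right)} = -4 + I + U$ ($f{\left(I,U \right)} = -4 + \left(I + U\right) = -4 + I + U$)
$w{\left(K \right)} = \left(-4 + K\right) \left(-4 + 3 K\right)$ ($w{\left(K \right)} = \left(K - 4\right) \left(K + \left(-4 + K + K\right)\right) = \left(-4 + K\right) \left(K + \left(-4 + 2 K\right)\right) = \left(-4 + K\right) \left(-4 + 3 K\right)$)
$y{\left(v \right)} = 9$ ($y{\left(v \right)} = \left(-3\right)^{2} = 9$)
$x{\left(N,a \right)} = -9$ ($x{\left(N,a \right)} = \left(-1\right) 9 = -9$)
$3014 - x{\left(-24,w{\left(-7 \right)} \right)} = 3014 - -9 = 3014 + 9 = 3023$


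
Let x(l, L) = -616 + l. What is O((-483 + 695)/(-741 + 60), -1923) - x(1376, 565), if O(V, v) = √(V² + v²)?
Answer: -760 + √1714955295913/681 ≈ 1163.0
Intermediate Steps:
O((-483 + 695)/(-741 + 60), -1923) - x(1376, 565) = √(((-483 + 695)/(-741 + 60))² + (-1923)²) - (-616 + 1376) = √((212/(-681))² + 3697929) - 1*760 = √((212*(-1/681))² + 3697929) - 760 = √((-212/681)² + 3697929) - 760 = √(44944/463761 + 3697929) - 760 = √(1714955295913/463761) - 760 = √1714955295913/681 - 760 = -760 + √1714955295913/681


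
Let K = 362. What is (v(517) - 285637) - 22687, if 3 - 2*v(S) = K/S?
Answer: -318805827/1034 ≈ -3.0832e+5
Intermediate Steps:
v(S) = 3/2 - 181/S
(v(517) - 285637) - 22687 = ((3/2 - 181/517) - 285637) - 22687 = (1189/1034 - 285637) - 22687 = -295347469/1034 - 22687 = -318805827/1034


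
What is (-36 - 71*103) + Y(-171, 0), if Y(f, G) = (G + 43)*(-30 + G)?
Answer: -8639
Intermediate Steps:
Y(f, G) = (-30 + G)*(43 + G) (Y(f, G) = (43 + G)*(-30 + G) = (-30 + G)*(43 + G))
(-36 - 71*103) + Y(-171, 0) = (-36 - 71*103) + (-1290 + 0**2 + 13*0) = (-36 - 7313) + (-1290 + 0 + 0) = -7349 - 1290 = -8639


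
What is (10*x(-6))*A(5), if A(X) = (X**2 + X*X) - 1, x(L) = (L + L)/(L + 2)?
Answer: 1470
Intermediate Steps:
x(L) = 2*L/(2 + L) (x(L) = (2*L)/(2 + L) = 2*L/(2 + L))
A(X) = -1 + 2*X**2 (A(X) = (X**2 + X**2) - 1 = 2*X**2 - 1 = -1 + 2*X**2)
(10*x(-6))*A(5) = (10*(2*(-6)/(2 - 6)))*(-1 + 2*5**2) = (10*(2*(-6)/(-4)))*(-1 + 2*25) = (10*(2*(-6)*(-1/4)))*(-1 + 50) = (10*3)*49 = 30*49 = 1470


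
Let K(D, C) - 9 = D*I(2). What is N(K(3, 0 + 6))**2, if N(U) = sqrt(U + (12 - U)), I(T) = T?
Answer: 12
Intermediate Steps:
K(D, C) = 9 + 2*D (K(D, C) = 9 + D*2 = 9 + 2*D)
N(U) = 2*sqrt(3) (N(U) = sqrt(12) = 2*sqrt(3))
N(K(3, 0 + 6))**2 = (2*sqrt(3))**2 = 12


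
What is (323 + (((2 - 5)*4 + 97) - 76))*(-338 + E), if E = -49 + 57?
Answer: -109560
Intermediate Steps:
E = 8
(323 + (((2 - 5)*4 + 97) - 76))*(-338 + E) = (323 + (((2 - 5)*4 + 97) - 76))*(-338 + 8) = (323 + ((-3*4 + 97) - 76))*(-330) = (323 + ((-12 + 97) - 76))*(-330) = (323 + (85 - 76))*(-330) = (323 + 9)*(-330) = 332*(-330) = -109560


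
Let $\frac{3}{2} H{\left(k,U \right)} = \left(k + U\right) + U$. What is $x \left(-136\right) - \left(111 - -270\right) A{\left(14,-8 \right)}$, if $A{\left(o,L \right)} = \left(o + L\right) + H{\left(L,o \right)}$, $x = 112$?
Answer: $-22598$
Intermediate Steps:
$H{\left(k,U \right)} = \frac{2 k}{3} + \frac{4 U}{3}$ ($H{\left(k,U \right)} = \frac{2 \left(\left(k + U\right) + U\right)}{3} = \frac{2 \left(\left(U + k\right) + U\right)}{3} = \frac{2 \left(k + 2 U\right)}{3} = \frac{2 k}{3} + \frac{4 U}{3}$)
$A{\left(o,L \right)} = \frac{5 L}{3} + \frac{7 o}{3}$ ($A{\left(o,L \right)} = \left(o + L\right) + \left(\frac{2 L}{3} + \frac{4 o}{3}\right) = \left(L + o\right) + \left(\frac{2 L}{3} + \frac{4 o}{3}\right) = \frac{5 L}{3} + \frac{7 o}{3}$)
$x \left(-136\right) - \left(111 - -270\right) A{\left(14,-8 \right)} = 112 \left(-136\right) - \left(111 - -270\right) \left(\frac{5}{3} \left(-8\right) + \frac{7}{3} \cdot 14\right) = -15232 - \left(111 + 270\right) \left(- \frac{40}{3} + \frac{98}{3}\right) = -15232 - 381 \cdot \frac{58}{3} = -15232 - 7366 = -22598$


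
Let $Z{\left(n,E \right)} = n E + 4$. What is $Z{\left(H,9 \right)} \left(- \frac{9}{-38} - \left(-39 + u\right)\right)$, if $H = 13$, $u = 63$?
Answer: $- \frac{109263}{38} \approx -2875.3$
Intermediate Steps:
$Z{\left(n,E \right)} = 4 + E n$ ($Z{\left(n,E \right)} = E n + 4 = 4 + E n$)
$Z{\left(H,9 \right)} \left(- \frac{9}{-38} - \left(-39 + u\right)\right) = \left(4 + 9 \cdot 13\right) \left(- \frac{9}{-38} + \left(39 - 63\right)\right) = \left(4 + 117\right) \left(\left(-9\right) \left(- \frac{1}{38}\right) + \left(39 - 63\right)\right) = 121 \left(\frac{9}{38} - 24\right) = 121 \left(- \frac{903}{38}\right) = - \frac{109263}{38}$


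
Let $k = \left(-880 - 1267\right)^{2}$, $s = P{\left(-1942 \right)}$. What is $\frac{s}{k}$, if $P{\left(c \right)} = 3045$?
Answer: $\frac{3045}{4609609} \approx 0.00066058$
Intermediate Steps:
$s = 3045$
$k = 4609609$ ($k = \left(-2147\right)^{2} = 4609609$)
$\frac{s}{k} = \frac{3045}{4609609}$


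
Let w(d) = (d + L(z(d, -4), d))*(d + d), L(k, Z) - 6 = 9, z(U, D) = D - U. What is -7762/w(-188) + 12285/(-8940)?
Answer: -3618779/2423038 ≈ -1.4935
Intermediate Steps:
L(k, Z) = 15 (L(k, Z) = 6 + 9 = 15)
w(d) = 2*d*(15 + d) (w(d) = (d + 15)*(d + d) = (15 + d)*(2*d) = 2*d*(15 + d))
-7762/w(-188) + 12285/(-8940) = -7762*(-1/(376*(15 - 188))) + 12285/(-8940) = -7762/(2*(-188)*(-173)) + 12285*(-1/8940) = -7762/65048 - 819/596 = -7762*1/65048 - 819/596 = -3881/32524 - 819/596 = -3618779/2423038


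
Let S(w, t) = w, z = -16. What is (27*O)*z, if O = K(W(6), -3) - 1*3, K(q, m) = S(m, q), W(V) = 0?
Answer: 2592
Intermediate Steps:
K(q, m) = m
O = -6 (O = -3 - 1*3 = -3 - 3 = -6)
(27*O)*z = (27*(-6))*(-16) = -162*(-16) = 2592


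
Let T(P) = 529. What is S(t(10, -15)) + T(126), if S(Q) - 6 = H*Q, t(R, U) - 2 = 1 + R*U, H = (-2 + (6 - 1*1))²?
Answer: -788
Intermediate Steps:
H = 9 (H = (-2 + (6 - 1))² = (-2 + 5)² = 3² = 9)
t(R, U) = 3 + R*U (t(R, U) = 2 + (1 + R*U) = 3 + R*U)
S(Q) = 6 + 9*Q
S(t(10, -15)) + T(126) = (6 + 9*(3 + 10*(-15))) + 529 = (6 + 9*(3 - 150)) + 529 = (6 + 9*(-147)) + 529 = (6 - 1323) + 529 = -1317 + 529 = -788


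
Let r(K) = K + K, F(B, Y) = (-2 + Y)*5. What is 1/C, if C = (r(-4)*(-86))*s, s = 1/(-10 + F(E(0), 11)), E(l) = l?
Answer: 35/688 ≈ 0.050872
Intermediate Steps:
F(B, Y) = -10 + 5*Y
r(K) = 2*K
s = 1/35 (s = 1/(-10 + (-10 + 5*11)) = 1/(-10 + (-10 + 55)) = 1/(-10 + 45) = 1/35 ≈ 0.028571)
C = 688/35 (C = ((2*(-4))*(-86))*(1/35) = -8*(-86)*(1/35) = 688*(1/35) = 688/35 ≈ 19.657)
1/C = 1/(688/35) = 35/688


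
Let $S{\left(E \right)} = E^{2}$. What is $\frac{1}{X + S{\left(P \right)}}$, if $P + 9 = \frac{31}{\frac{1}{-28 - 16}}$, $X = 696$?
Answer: $\frac{1}{1885825} \approx 5.3027 \cdot 10^{-7}$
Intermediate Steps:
$P = -1373$ ($P = -9 + \frac{31}{\frac{1}{-28 - 16}} = -9 + \frac{31}{\frac{1}{-44}} = -9 + \frac{31}{- \frac{1}{44}} = -9 + 31 \left(-44\right) = -9 - 1364 = -1373$)
$\frac{1}{X + S{\left(P \right)}} = \frac{1}{696 + \left(-1373\right)^{2}} = \frac{1}{696 + 1885129} = \frac{1}{1885825}$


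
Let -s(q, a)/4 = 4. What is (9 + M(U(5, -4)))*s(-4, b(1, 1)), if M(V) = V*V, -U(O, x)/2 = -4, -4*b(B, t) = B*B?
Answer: -1168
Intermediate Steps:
b(B, t) = -B²/4 (b(B, t) = -B*B/4 = -B²/4)
U(O, x) = 8 (U(O, x) = -2*(-4) = 8)
s(q, a) = -16 (s(q, a) = -4*4 = -16)
M(V) = V²
(9 + M(U(5, -4)))*s(-4, b(1, 1)) = (9 + 8²)*(-16) = (9 + 64)*(-16) = 73*(-16) = -1168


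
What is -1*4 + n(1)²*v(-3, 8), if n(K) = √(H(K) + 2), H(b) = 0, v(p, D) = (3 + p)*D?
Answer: -4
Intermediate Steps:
v(p, D) = D*(3 + p)
n(K) = √2 (n(K) = √(0 + 2) = √2)
-1*4 + n(1)²*v(-3, 8) = -1*4 + (√2)²*(8*(3 - 3)) = -4 + 2*(8*0) = -4 + 2*0 = -4 + 0 = -4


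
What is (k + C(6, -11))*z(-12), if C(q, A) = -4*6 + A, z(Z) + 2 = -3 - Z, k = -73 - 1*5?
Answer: -791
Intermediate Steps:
k = -78 (k = -73 - 5 = -78)
z(Z) = -5 - Z (z(Z) = -2 + (-3 - Z) = -5 - Z)
C(q, A) = -24 + A
(k + C(6, -11))*z(-12) = (-78 + (-24 - 11))*(-5 - 1*(-12)) = (-78 - 35)*(-5 + 12) = -113*7 = -791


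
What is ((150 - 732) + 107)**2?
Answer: 225625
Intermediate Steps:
((150 - 732) + 107)**2 = (-582 + 107)**2 = (-475)**2 = 225625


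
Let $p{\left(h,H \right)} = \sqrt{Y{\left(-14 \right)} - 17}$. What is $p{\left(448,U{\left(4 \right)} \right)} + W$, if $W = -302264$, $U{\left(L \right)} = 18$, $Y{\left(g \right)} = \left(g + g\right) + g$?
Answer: $-302264 + i \sqrt{59} \approx -3.0226 \cdot 10^{5} + 7.6811 i$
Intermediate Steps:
$Y{\left(g \right)} = 3 g$ ($Y{\left(g \right)} = 2 g + g = 3 g$)
$p{\left(h,H \right)} = i \sqrt{59}$ ($p{\left(h,H \right)} = \sqrt{3 \left(-14\right) - 17} = \sqrt{-42 - 17} = \sqrt{-59} = i \sqrt{59}$)
$p{\left(448,U{\left(4 \right)} \right)} + W = i \sqrt{59} - 302264 = -302264 + i \sqrt{59}$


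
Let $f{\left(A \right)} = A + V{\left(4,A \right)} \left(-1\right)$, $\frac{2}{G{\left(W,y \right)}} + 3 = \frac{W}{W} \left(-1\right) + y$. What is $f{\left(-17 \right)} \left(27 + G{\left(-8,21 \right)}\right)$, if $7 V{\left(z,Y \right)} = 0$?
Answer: $-461$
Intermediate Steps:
$V{\left(z,Y \right)} = 0$ ($V{\left(z,Y \right)} = \frac{1}{7} \cdot 0 = 0$)
$G{\left(W,y \right)} = \frac{2}{-4 + y}$ ($G{\left(W,y \right)} = \frac{2}{-3 + \left(\frac{W}{W} \left(-1\right) + y\right)} = \frac{2}{-3 + \left(1 \left(-1\right) + y\right)} = \frac{2}{-3 + \left(-1 + y\right)} = \frac{2}{-4 + y}$)
$f{\left(A \right)} = A$ ($f{\left(A \right)} = A + 0 \left(-1\right) = A + 0 = A$)
$f{\left(-17 \right)} \left(27 + G{\left(-8,21 \right)}\right) = - 17 \left(27 + \frac{2}{-4 + 21}\right) = - 17 \left(27 + \frac{2}{17}\right) = \left(-17\right) \frac{461}{17} = -461$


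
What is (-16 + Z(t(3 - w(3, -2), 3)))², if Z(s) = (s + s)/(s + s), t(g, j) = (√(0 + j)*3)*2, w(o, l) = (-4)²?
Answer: 225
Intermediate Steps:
w(o, l) = 16
t(g, j) = 6*√j (t(g, j) = (√j*3)*2 = (3*√j)*2 = 6*√j)
Z(s) = 1 (Z(s) = (2*s)/((2*s)) = (2*s)*(1/(2*s)) = 1)
(-16 + Z(t(3 - w(3, -2), 3)))² = (-16 + 1)² = (-15)² = 225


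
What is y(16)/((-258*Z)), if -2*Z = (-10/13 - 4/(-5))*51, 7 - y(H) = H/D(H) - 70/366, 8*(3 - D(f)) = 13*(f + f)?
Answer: 2190890/58993893 ≈ 0.037138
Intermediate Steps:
D(f) = 3 - 13*f/4 (D(f) = 3 - 13*(f + f)/8 = 3 - 13*2*f/8 = 3 - 13*f/4)
y(H) = 1316/183 - H/(3 - 13*H/4) (y(H) = 7 - (H/(3 - 13*H/4) - 70/366) = 7 - (H/(3 - 13*H/4) - 70*1/366) = 7 - (H/(3 - 13*H/4) - 35/183) = 7 - (-35/183 + H/(3 - 13*H/4)) = 7 + (35/183 - H/(3 - 13*H/4)) = 1316/183 - H/(3 - 13*H/4))
Z = -51/65 (Z = -(-10/13 - 4/(-5))*51/2 = -(-10*1/13 - 4*(-⅕))*51/2 = -(-10/13 + ⅘)*51/2 = -51/65 ≈ -0.78462)
y(16)/((-258*Z)) = (16*(-987 + 1115*16)/(183*(-12 + 13*16)))/((-258*(-51/65))) = (16*(-987 + 17840)/(183*(-12 + 208)))/(13158/65) = ((16/183)*16853/196)*(65/13158) = ((16/183)*(1/196)*16853)*(65/13158) = (67412/8967)*(65/13158) = 2190890/58993893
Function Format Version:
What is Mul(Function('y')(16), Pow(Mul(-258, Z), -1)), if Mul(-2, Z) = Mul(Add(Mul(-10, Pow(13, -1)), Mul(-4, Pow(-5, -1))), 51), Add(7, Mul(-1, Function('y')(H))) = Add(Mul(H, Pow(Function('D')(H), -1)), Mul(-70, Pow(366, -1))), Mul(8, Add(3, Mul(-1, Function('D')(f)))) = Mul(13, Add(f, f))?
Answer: Rational(2190890, 58993893) ≈ 0.037138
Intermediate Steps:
Function('D')(f) = Add(3, Mul(Rational(-13, 4), f)) (Function('D')(f) = Add(3, Mul(Rational(-1, 8), Mul(13, Add(f, f)))) = Add(3, Mul(Rational(-1, 8), Mul(13, Mul(2, f)))) = Add(3, Mul(Rational(-1, 8), Mul(26, f))) = Add(3, Mul(Rational(-13, 4), f)))
Function('y')(H) = Add(Rational(1316, 183), Mul(-1, H, Pow(Add(3, Mul(Rational(-13, 4), H)), -1))) (Function('y')(H) = Add(7, Mul(-1, Add(Mul(H, Pow(Add(3, Mul(Rational(-13, 4), H)), -1)), Mul(-70, Pow(366, -1))))) = Add(7, Mul(-1, Add(Mul(H, Pow(Add(3, Mul(Rational(-13, 4), H)), -1)), Mul(-70, Rational(1, 366))))) = Add(7, Mul(-1, Add(Mul(H, Pow(Add(3, Mul(Rational(-13, 4), H)), -1)), Rational(-35, 183)))) = Add(7, Mul(-1, Add(Rational(-35, 183), Mul(H, Pow(Add(3, Mul(Rational(-13, 4), H)), -1))))) = Add(7, Add(Rational(35, 183), Mul(-1, H, Pow(Add(3, Mul(Rational(-13, 4), H)), -1)))) = Add(Rational(1316, 183), Mul(-1, H, Pow(Add(3, Mul(Rational(-13, 4), H)), -1))))
Z = Rational(-51, 65) (Z = Mul(Rational(-1, 2), Mul(Add(Mul(-10, Pow(13, -1)), Mul(-4, Pow(-5, -1))), 51)) = Mul(Rational(-1, 2), Mul(Add(Mul(-10, Rational(1, 13)), Mul(-4, Rational(-1, 5))), 51)) = Mul(Rational(-1, 2), Mul(Add(Rational(-10, 13), Rational(4, 5)), 51)) = Mul(Rational(-1, 2), Mul(Rational(2, 65), 51)) = Mul(Rational(-1, 2), Rational(102, 65)) = Rational(-51, 65) ≈ -0.78462)
Mul(Function('y')(16), Pow(Mul(-258, Z), -1)) = Mul(Mul(Rational(16, 183), Pow(Add(-12, Mul(13, 16)), -1), Add(-987, Mul(1115, 16))), Pow(Mul(-258, Rational(-51, 65)), -1)) = Mul(Mul(Rational(16, 183), Pow(Add(-12, 208), -1), Add(-987, 17840)), Pow(Rational(13158, 65), -1)) = Mul(Mul(Rational(16, 183), Pow(196, -1), 16853), Rational(65, 13158)) = Mul(Mul(Rational(16, 183), Rational(1, 196), 16853), Rational(65, 13158)) = Mul(Rational(67412, 8967), Rational(65, 13158)) = Rational(2190890, 58993893)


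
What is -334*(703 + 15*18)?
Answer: -324982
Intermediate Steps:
-334*(703 + 15*18) = -334*(703 + 270) = -334*973 = -1*324982 = -324982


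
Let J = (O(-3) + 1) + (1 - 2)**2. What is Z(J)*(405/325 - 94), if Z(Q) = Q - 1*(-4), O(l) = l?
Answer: -18087/65 ≈ -278.26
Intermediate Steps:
J = -1 (J = (-3 + 1) + (1 - 2)**2 = -2 + (-1)**2 = -2 + 1 = -1)
Z(Q) = 4 + Q (Z(Q) = Q + 4 = 4 + Q)
Z(J)*(405/325 - 94) = (4 - 1)*(405/325 - 94) = 3*(405*(1/325) - 94) = 3*(81/65 - 94) = 3*(-6029/65) = -18087/65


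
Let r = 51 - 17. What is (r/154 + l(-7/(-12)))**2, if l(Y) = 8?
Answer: 400689/5929 ≈ 67.581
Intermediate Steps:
r = 34
(r/154 + l(-7/(-12)))**2 = (34/154 + 8)**2 = (34*(1/154) + 8)**2 = (17/77 + 8)**2 = (633/77)**2 = 400689/5929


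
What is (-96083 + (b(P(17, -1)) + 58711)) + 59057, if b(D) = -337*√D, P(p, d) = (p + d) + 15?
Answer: 21685 - 337*√31 ≈ 19809.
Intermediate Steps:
P(p, d) = 15 + d + p (P(p, d) = (d + p) + 15 = 15 + d + p)
(-96083 + (b(P(17, -1)) + 58711)) + 59057 = (-96083 + (-337*√(15 - 1 + 17) + 58711)) + 59057 = (-96083 + (-337*√31 + 58711)) + 59057 = (-96083 + (58711 - 337*√31)) + 59057 = (-37372 - 337*√31) + 59057 = 21685 - 337*√31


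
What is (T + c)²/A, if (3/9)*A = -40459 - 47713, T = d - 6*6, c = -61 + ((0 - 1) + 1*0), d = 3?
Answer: -9025/264516 ≈ -0.034119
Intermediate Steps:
c = -62 (c = -61 + (-1 + 0) = -61 - 1 = -62)
T = -33 (T = 3 - 6*6 = 3 - 36 = -33)
A = -264516 (A = 3*(-40459 - 47713) = 3*(-88172) = -264516)
(T + c)²/A = (-33 - 62)²/(-264516) = (-95)²*(-1/264516) = 9025*(-1/264516) = -9025/264516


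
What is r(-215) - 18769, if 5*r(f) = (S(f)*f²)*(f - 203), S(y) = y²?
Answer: -178632371019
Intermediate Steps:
r(f) = f⁴*(-203 + f)/5 (r(f) = ((f²*f²)*(f - 203))/5 = (f⁴*(-203 + f))/5 = f⁴*(-203 + f)/5)
r(-215) - 18769 = (⅕)*(-215)⁴*(-203 - 215) - 18769 = (⅕)*2136750625*(-418) - 18769 = -178632352250 - 18769 = -178632371019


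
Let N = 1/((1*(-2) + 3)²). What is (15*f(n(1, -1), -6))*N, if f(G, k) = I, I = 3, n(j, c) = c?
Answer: 45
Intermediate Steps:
f(G, k) = 3
N = 1 (N = 1/((-2 + 3)²) = 1/(1²) = 1/1 = 1)
(15*f(n(1, -1), -6))*N = (15*3)*1 = 45*1 = 45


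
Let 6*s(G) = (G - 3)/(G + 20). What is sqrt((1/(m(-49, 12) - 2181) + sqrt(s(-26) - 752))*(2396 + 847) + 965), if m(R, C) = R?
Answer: sqrt(4791616610 + 2687852450*I*sqrt(27043))/2230 ≈ 211.96 + 209.67*I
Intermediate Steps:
s(G) = (-3 + G)/(6*(20 + G)) (s(G) = ((G - 3)/(G + 20))/6 = ((-3 + G)/(20 + G))/6 = (-3 + G)/(6*(20 + G)))
sqrt((1/(m(-49, 12) - 2181) + sqrt(s(-26) - 752))*(2396 + 847) + 965) = sqrt((1/(-49 - 2181) + sqrt((-3 - 26)/(6*(20 - 26)) - 752))*(2396 + 847) + 965) = sqrt((1/(-2230) + sqrt((1/6)*(-29)/(-6) - 752))*3243 + 965) = sqrt((-1/2230 + sqrt((1/6)*(-1/6)*(-29) - 752))*3243 + 965) = sqrt((-1/2230 + sqrt(29/36 - 752))*3243 + 965) = sqrt((-1/2230 + sqrt(-27043/36))*3243 + 965) = sqrt((-1/2230 + I*sqrt(27043)/6)*3243 + 965) = sqrt((-3243/2230 + 1081*I*sqrt(27043)/2) + 965) = sqrt(2148707/2230 + 1081*I*sqrt(27043)/2)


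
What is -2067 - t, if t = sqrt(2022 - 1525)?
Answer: -2067 - sqrt(497) ≈ -2089.3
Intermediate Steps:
t = sqrt(497) ≈ 22.293
-2067 - t = -2067 - sqrt(497)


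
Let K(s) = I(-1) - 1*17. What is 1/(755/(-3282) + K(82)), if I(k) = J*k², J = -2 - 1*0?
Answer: -3282/63113 ≈ -0.052002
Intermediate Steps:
J = -2 (J = -2 + 0 = -2)
I(k) = -2*k²
K(s) = -19 (K(s) = -2*(-1)² - 1*17 = -2*1 - 17 = -2 - 17 = -19)
1/(755/(-3282) + K(82)) = 1/(755/(-3282) - 19) = 1/(755*(-1/3282) - 19) = 1/(-755/3282 - 19) = 1/(-63113/3282) = -3282/63113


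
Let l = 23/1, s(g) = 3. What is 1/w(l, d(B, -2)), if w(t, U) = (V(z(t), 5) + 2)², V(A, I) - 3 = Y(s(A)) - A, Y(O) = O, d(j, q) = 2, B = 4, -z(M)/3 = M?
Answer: 1/5929 ≈ 0.00016866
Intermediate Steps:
z(M) = -3*M
l = 23 (l = 23*1 = 23)
V(A, I) = 6 - A (V(A, I) = 3 + (3 - A) = 6 - A)
w(t, U) = (8 + 3*t)² (w(t, U) = ((6 - (-3)*t) + 2)² = ((6 + 3*t) + 2)² = (8 + 3*t)²)
1/w(l, d(B, -2)) = 1/((8 + 3*23)²) = 1/((8 + 69)²) = 1/(77²) = 1/5929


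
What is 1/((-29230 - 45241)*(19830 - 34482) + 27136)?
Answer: 1/1091176228 ≈ 9.1644e-10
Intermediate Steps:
1/((-29230 - 45241)*(19830 - 34482) + 27136) = 1/(-74471*(-14652) + 27136) = 1/(1091149092 + 27136) = 1/1091176228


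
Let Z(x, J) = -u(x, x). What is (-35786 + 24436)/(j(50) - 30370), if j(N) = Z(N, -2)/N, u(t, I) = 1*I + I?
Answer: 5675/15186 ≈ 0.37370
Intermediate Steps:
u(t, I) = 2*I (u(t, I) = I + I = 2*I)
Z(x, J) = -2*x
j(N) = -2 (j(N) = (-2*N)/N = -2)
(-35786 + 24436)/(j(50) - 30370) = (-35786 + 24436)/(-2 - 30370) = -11350/(-30372) = -11350*(-1/30372) = 5675/15186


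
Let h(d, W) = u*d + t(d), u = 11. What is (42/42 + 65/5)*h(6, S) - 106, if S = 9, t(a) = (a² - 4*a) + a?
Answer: 1070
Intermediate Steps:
t(a) = a² - 3*a
h(d, W) = 11*d + d*(-3 + d)
(42/42 + 65/5)*h(6, S) - 106 = (42/42 + 65/5)*(6*(8 + 6)) - 106 = (42*(1/42) + 65*(⅕))*(6*14) - 106 = (1 + 13)*84 - 106 = 14*84 - 106 = 1176 - 106 = 1070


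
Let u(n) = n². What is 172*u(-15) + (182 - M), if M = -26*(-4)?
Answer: 38778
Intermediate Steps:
M = 104
172*u(-15) + (182 - M) = 172*(-15)² + (182 - 1*104) = 172*225 + (182 - 104) = 38700 + 78 = 38778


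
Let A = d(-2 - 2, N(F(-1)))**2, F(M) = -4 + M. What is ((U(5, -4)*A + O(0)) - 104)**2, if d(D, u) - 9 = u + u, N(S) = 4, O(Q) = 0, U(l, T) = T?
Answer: 1587600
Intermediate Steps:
d(D, u) = 9 + 2*u (d(D, u) = 9 + (u + u) = 9 + 2*u)
A = 289 (A = (9 + 2*4)**2 = (9 + 8)**2 = 17**2 = 289)
((U(5, -4)*A + O(0)) - 104)**2 = ((-4*289 + 0) - 104)**2 = ((-1156 + 0) - 104)**2 = (-1156 - 104)**2 = (-1260)**2 = 1587600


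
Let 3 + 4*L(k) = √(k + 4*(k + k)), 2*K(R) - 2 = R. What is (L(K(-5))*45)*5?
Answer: -675/4 + 675*I*√6/8 ≈ -168.75 + 206.68*I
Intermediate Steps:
K(R) = 1 + R/2
L(k) = -¾ + 3*√k/4 (L(k) = -¾ + √(k + 4*(k + k))/4 = -¾ + √(k + 4*(2*k))/4 = -¾ + √(k + 8*k)/4 = -¾ + √(9*k)/4 = -¾ + (3*√k)/4 = -¾ + 3*√k/4)
(L(K(-5))*45)*5 = ((-¾ + 3*√(1 + (½)*(-5))/4)*45)*5 = ((-¾ + 3*√(1 - 5/2)/4)*45)*5 = ((-¾ + 3*√(-3/2)/4)*45)*5 = ((-¾ + 3*(I*√6/2)/4)*45)*5 = ((-¾ + 3*I*√6/8)*45)*5 = (-135/4 + 135*I*√6/8)*5 = -675/4 + 675*I*√6/8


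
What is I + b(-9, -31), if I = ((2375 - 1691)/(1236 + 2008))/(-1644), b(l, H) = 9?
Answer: 3999795/444428 ≈ 8.9999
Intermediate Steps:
I = -57/444428 (I = (684/3244)*(-1/1644) = (684*(1/3244))*(-1/1644) = (171/811)*(-1/1644) = -57/444428 ≈ -0.00012825)
I + b(-9, -31) = -57/444428 + 9 = 3999795/444428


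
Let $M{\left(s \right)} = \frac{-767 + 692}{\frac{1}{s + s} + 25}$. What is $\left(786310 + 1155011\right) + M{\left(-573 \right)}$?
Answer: $\frac{55616819379}{28649} \approx 1.9413 \cdot 10^{6}$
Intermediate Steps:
$M{\left(s \right)} = - \frac{75}{25 + \frac{1}{2 s}}$ ($M{\left(s \right)} = - \frac{75}{\frac{1}{2 s} + 25} = - \frac{75}{25 + \frac{1}{2 s}}$)
$\left(786310 + 1155011\right) + M{\left(-573 \right)} = \left(786310 + 1155011\right) - - \frac{85950}{1 + 50 \left(-573\right)} = 1941321 - - \frac{85950}{1 - 28650} = 1941321 - - \frac{85950}{-28649} = 1941321 - \left(-85950\right) \left(- \frac{1}{28649}\right) = 1941321 - \frac{85950}{28649} = \frac{55616819379}{28649}$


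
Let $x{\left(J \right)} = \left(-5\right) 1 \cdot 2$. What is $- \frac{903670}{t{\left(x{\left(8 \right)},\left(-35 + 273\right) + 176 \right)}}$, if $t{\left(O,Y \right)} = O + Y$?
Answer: $- \frac{451835}{202} \approx -2236.8$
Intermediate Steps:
$x{\left(J \right)} = -10$ ($x{\left(J \right)} = \left(-5\right) 2 = -10$)
$- \frac{903670}{t{\left(x{\left(8 \right)},\left(-35 + 273\right) + 176 \right)}} = - \frac{903670}{-10 + \left(\left(-35 + 273\right) + 176\right)} = - \frac{903670}{-10 + \left(238 + 176\right)} = - \frac{903670}{-10 + 414} = - \frac{903670}{404} = \left(-903670\right) \frac{1}{404} = - \frac{451835}{202}$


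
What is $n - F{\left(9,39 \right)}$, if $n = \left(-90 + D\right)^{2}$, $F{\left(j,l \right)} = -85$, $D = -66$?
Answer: $24421$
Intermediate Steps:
$n = 24336$ ($n = \left(-90 - 66\right)^{2} = \left(-156\right)^{2} = 24336$)
$n - F{\left(9,39 \right)} = 24336 - -85 = 24336 + 85 = 24421$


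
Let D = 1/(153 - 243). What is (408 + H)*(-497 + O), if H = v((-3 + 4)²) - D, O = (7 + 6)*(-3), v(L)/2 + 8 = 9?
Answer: -9889468/45 ≈ -2.1977e+5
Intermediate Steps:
v(L) = 2 (v(L) = -16 + 2*9 = -16 + 18 = 2)
D = -1/90 (D = 1/(-90) = -1/90 ≈ -0.011111)
O = -39 (O = 13*(-3) = -39)
H = 181/90 (H = 2 - 1*(-1/90) = 2 + 1/90 = 181/90 ≈ 2.0111)
(408 + H)*(-497 + O) = (408 + 181/90)*(-497 - 39) = (36901/90)*(-536) = -9889468/45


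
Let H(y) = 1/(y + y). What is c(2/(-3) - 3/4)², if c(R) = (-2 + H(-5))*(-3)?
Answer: 3969/100 ≈ 39.690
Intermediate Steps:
H(y) = 1/(2*y)
c(R) = 63/10 (c(R) = (-2 + (½)/(-5))*(-3) = (-2 + (½)*(-⅕))*(-3) = (-2 - ⅒)*(-3) = -21/10*(-3) = 63/10)
c(2/(-3) - 3/4)² = (63/10)² = 3969/100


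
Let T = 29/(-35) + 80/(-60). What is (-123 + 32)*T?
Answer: 2951/15 ≈ 196.73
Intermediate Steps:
T = -227/105 (T = 29*(-1/35) + 80*(-1/60) = -29/35 - 4/3 = -227/105 ≈ -2.1619)
(-123 + 32)*T = (-123 + 32)*(-227/105) = -91*(-227/105) = 2951/15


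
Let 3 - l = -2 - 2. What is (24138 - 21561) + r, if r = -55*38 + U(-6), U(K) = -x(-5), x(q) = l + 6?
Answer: 474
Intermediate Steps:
l = 7 (l = 3 - (-2 - 2) = 3 - 1*(-4) = 3 + 4 = 7)
x(q) = 13 (x(q) = 7 + 6 = 13)
U(K) = -13 (U(K) = -1*13 = -13)
r = -2103 (r = -55*38 - 13 = -2090 - 13 = -2103)
(24138 - 21561) + r = (24138 - 21561) - 2103 = 2577 - 2103 = 474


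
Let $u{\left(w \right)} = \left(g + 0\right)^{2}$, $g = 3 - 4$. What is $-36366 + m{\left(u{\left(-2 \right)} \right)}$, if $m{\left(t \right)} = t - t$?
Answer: $-36366$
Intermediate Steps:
$g = -1$ ($g = 3 - 4 = -1$)
$u{\left(w \right)} = 1$ ($u{\left(w \right)} = \left(-1 + 0\right)^{2} = \left(-1\right)^{2} = 1$)
$m{\left(t \right)} = 0$
$-36366 + m{\left(u{\left(-2 \right)} \right)} = -36366 + 0 = -36366$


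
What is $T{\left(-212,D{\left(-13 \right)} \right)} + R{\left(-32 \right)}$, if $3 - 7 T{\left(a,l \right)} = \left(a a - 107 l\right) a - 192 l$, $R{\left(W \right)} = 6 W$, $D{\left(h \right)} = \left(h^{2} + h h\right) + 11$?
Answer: $\frac{1677079}{7} \approx 2.3958 \cdot 10^{5}$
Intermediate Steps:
$D{\left(h \right)} = 11 + 2 h^{2}$ ($D{\left(h \right)} = \left(h^{2} + h^{2}\right) + 11 = 2 h^{2} + 11 = 11 + 2 h^{2}$)
$T{\left(a,l \right)} = \frac{3}{7} + \frac{192 l}{7} - \frac{a \left(a^{2} - 107 l\right)}{7}$ ($T{\left(a,l \right)} = \frac{3}{7} - \frac{\left(a a - 107 l\right) a - 192 l}{7} = \frac{3}{7} - \frac{\left(a^{2} - 107 l\right) a - 192 l}{7} = \frac{3}{7} - \frac{a \left(a^{2} - 107 l\right) - 192 l}{7} = \frac{3}{7} - \frac{- 192 l + a \left(a^{2} - 107 l\right)}{7} = \frac{3}{7} - \left(- \frac{192 l}{7} + \frac{a \left(a^{2} - 107 l\right)}{7}\right) = \frac{3}{7} + \frac{192 l}{7} - \frac{a \left(a^{2} - 107 l\right)}{7}$)
$T{\left(-212,D{\left(-13 \right)} \right)} + R{\left(-32 \right)} = \left(\frac{3}{7} - \frac{\left(-212\right)^{3}}{7} + \frac{192 \left(11 + 2 \left(-13\right)^{2}\right)}{7} + \frac{107}{7} \left(-212\right) \left(11 + 2 \left(-13\right)^{2}\right)\right) + 6 \left(-32\right) = \left(\frac{3}{7} - - \frac{9528128}{7} + \frac{192 \left(11 + 2 \cdot 169\right)}{7} + \frac{107}{7} \left(-212\right) \left(11 + 2 \cdot 169\right)\right) - 192 = \left(\frac{3}{7} + \frac{9528128}{7} + \frac{192 \left(11 + 338\right)}{7} + \frac{107}{7} \left(-212\right) \left(11 + 338\right)\right) - 192 = \left(\frac{3}{7} + \frac{9528128}{7} + \frac{192}{7} \cdot 349 + \frac{107}{7} \left(-212\right) 349\right) - 192 = \left(\frac{3}{7} + \frac{9528128}{7} + \frac{67008}{7} - \frac{7916716}{7}\right) - 192 = \frac{1678423}{7} - 192 = \frac{1677079}{7}$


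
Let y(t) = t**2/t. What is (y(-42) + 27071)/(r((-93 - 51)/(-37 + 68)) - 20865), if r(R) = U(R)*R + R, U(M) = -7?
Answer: -837899/645951 ≈ -1.2972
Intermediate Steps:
r(R) = -6*R (r(R) = -7*R + R = -6*R)
y(t) = t
(y(-42) + 27071)/(r((-93 - 51)/(-37 + 68)) - 20865) = (-42 + 27071)/(-6*(-93 - 51)/(-37 + 68) - 20865) = 27029/(-(-864)/31 - 20865) = 27029/(-6*(-144/31) - 20865) = 27029/(864/31 - 20865) = 27029/(-645951/31) = 27029*(-31/645951) = -837899/645951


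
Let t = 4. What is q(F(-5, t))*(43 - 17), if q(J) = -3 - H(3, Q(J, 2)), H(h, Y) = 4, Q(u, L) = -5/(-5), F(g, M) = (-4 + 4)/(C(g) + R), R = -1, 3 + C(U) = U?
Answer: -182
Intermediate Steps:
C(U) = -3 + U
F(g, M) = 0 (F(g, M) = (-4 + 4)/((-3 + g) - 1) = 0/(-4 + g) = 0)
Q(u, L) = 1 (Q(u, L) = -5*(-⅕) = 1)
q(J) = -7 (q(J) = -3 - 1*4 = -3 - 4 = -7)
q(F(-5, t))*(43 - 17) = -7*(43 - 17) = -7*26 = -182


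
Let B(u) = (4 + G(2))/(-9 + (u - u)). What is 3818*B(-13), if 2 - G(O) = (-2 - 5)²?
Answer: 164174/9 ≈ 18242.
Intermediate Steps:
G(O) = -47 (G(O) = 2 - (-2 - 5)² = 2 - 1*(-7)² = 2 - 1*49 = 2 - 49 = -47)
B(u) = 43/9 (B(u) = (4 - 47)/(-9 + (u - u)) = -43/(-9 + 0) = -43/(-9) = -43*(-⅑) = 43/9)
3818*B(-13) = 3818*(43/9) = 164174/9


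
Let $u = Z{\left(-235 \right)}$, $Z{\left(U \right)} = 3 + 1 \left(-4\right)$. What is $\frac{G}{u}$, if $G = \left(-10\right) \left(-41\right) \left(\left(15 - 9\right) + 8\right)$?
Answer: $-5740$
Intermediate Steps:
$Z{\left(U \right)} = -1$ ($Z{\left(U \right)} = 3 - 4 = -1$)
$u = -1$
$G = 5740$ ($G = 410 \left(6 + 8\right) = 410 \cdot 14 = 5740$)
$\frac{G}{u} = \frac{5740}{-1} = 5740 \left(-1\right) = -5740$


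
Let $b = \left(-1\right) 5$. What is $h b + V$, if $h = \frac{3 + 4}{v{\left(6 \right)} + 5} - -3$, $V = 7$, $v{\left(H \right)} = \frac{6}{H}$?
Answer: $- \frac{83}{6} \approx -13.833$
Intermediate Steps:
$h = \frac{25}{6}$ ($h = \frac{3 + 4}{\frac{6}{6} + 5} - -3 = \frac{7}{6 \cdot \frac{1}{6} + 5} + 3 = \frac{7}{1 + 5} + 3 = \frac{7}{6} + 3 = \frac{25}{6} \approx 4.1667$)
$b = -5$
$h b + V = \frac{25}{6} \left(-5\right) + 7 = - \frac{125}{6} + 7 = - \frac{83}{6}$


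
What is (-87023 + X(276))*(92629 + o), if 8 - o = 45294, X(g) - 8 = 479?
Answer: -4096873848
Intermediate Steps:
X(g) = 487 (X(g) = 8 + 479 = 487)
o = -45286 (o = 8 - 1*45294 = 8 - 45294 = -45286)
(-87023 + X(276))*(92629 + o) = (-87023 + 487)*(92629 - 45286) = -86536*47343 = -4096873848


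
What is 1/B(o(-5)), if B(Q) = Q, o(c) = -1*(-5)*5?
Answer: 1/25 ≈ 0.040000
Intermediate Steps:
o(c) = 25 (o(c) = 5*5 = 25)
1/B(o(-5)) = 1/25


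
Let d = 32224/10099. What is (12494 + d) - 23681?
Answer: -112945289/10099 ≈ -11184.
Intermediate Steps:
d = 32224/10099 (d = 32224*(1/10099) = 32224/10099 ≈ 3.1908)
(12494 + d) - 23681 = (12494 + 32224/10099) - 23681 = 126209130/10099 - 23681 = -112945289/10099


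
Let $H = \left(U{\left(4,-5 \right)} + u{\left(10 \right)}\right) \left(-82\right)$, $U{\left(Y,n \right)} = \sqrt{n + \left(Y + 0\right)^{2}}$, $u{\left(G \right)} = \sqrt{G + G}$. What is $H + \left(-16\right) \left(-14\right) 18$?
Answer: $4032 - 164 \sqrt{5} - 82 \sqrt{11} \approx 3393.3$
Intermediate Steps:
$u{\left(G \right)} = \sqrt{2} \sqrt{G}$ ($u{\left(G \right)} = \sqrt{2 G} = \sqrt{2} \sqrt{G}$)
$U{\left(Y,n \right)} = \sqrt{n + Y^{2}}$
$H = - 164 \sqrt{5} - 82 \sqrt{11}$ ($H = \left(\sqrt{-5 + 4^{2}} + \sqrt{2} \sqrt{10}\right) \left(-82\right) = \left(\sqrt{-5 + 16} + 2 \sqrt{5}\right) \left(-82\right) = \left(\sqrt{11} + 2 \sqrt{5}\right) \left(-82\right) = - 164 \sqrt{5} - 82 \sqrt{11} \approx -638.68$)
$H + \left(-16\right) \left(-14\right) 18 = \left(- 164 \sqrt{5} - 82 \sqrt{11}\right) + \left(-16\right) \left(-14\right) 18 = \left(- 164 \sqrt{5} - 82 \sqrt{11}\right) + 224 \cdot 18 = \left(- 164 \sqrt{5} - 82 \sqrt{11}\right) + 4032 = 4032 - 164 \sqrt{5} - 82 \sqrt{11}$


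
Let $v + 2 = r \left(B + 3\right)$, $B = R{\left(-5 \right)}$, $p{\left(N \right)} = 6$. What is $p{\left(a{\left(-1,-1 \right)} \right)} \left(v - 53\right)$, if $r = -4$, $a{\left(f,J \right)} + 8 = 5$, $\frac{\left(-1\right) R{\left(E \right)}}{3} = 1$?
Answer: $-330$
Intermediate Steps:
$R{\left(E \right)} = -3$ ($R{\left(E \right)} = \left(-3\right) 1 = -3$)
$a{\left(f,J \right)} = -3$ ($a{\left(f,J \right)} = -8 + 5 = -3$)
$B = -3$
$v = -2$ ($v = -2 - 4 \left(-3 + 3\right) = -2 - 0 = -2 + 0 = -2$)
$p{\left(a{\left(-1,-1 \right)} \right)} \left(v - 53\right) = 6 \left(-2 - 53\right) = 6 \left(-55\right) = -330$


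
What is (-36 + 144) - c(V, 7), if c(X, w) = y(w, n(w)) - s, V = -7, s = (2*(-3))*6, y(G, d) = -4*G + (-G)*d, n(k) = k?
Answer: 149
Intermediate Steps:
y(G, d) = -4*G - G*d
s = -36 (s = -6*6 = -36)
c(X, w) = 36 - w*(4 + w) (c(X, w) = -w*(4 + w) - 1*(-36) = -w*(4 + w) + 36 = 36 - w*(4 + w))
(-36 + 144) - c(V, 7) = (-36 + 144) - (36 - 1*7*(4 + 7)) = 108 - (36 - 1*7*11) = 108 - (36 - 77) = 108 - 1*(-41) = 108 + 41 = 149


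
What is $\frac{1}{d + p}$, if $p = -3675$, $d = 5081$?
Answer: $\frac{1}{1406} \approx 0.00071124$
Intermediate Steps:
$\frac{1}{d + p} = \frac{1}{5081 - 3675} = \frac{1}{1406}$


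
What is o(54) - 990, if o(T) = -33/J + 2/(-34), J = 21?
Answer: -118004/119 ≈ -991.63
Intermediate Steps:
o(T) = -194/119 (o(T) = -33/21 + 2/(-34) = -33*1/21 + 2*(-1/34) = -11/7 - 1/17 = -194/119)
o(54) - 990 = -194/119 - 990 = -118004/119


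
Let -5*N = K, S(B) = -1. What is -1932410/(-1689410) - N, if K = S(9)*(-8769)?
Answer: 1482409834/844705 ≈ 1754.9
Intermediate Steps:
K = 8769 (K = -1*(-8769) = 8769)
N = -8769/5 (N = -⅕*8769 = -8769/5 ≈ -1753.8)
-1932410/(-1689410) - N = -1932410/(-1689410) - 1*(-8769/5) = -1932410*(-1/1689410) + 8769/5 = 193241/168941 + 8769/5 = 1482409834/844705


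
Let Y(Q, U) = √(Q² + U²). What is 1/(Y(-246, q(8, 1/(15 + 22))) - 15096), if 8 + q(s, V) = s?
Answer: -1/14850 ≈ -6.7340e-5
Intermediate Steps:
q(s, V) = -8 + s
1/(Y(-246, q(8, 1/(15 + 22))) - 15096) = 1/(√((-246)² + (-8 + 8)²) - 15096) = 1/(√(60516 + 0²) - 15096) = 1/(√(60516 + 0) - 15096) = 1/(√60516 - 15096) = 1/(246 - 15096) = 1/(-14850) = -1/14850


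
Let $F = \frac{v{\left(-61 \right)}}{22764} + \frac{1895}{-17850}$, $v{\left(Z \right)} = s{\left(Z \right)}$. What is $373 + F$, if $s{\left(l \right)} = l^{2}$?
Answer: $\frac{721843487}{1934940} \approx 373.06$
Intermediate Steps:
$v{\left(Z \right)} = Z^{2}$
$F = \frac{110867}{1934940}$ ($F = \frac{\left(-61\right)^{2}}{22764} + \frac{1895}{-17850} = 3721 \cdot \frac{1}{22764} + 1895 \left(- \frac{1}{17850}\right) = \frac{3721}{22764} - \frac{379}{3570} = \frac{110867}{1934940} \approx 0.057297$)
$373 + F = 373 + \frac{110867}{1934940} = \frac{721843487}{1934940}$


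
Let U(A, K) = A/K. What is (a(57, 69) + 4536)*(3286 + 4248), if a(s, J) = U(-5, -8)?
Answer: 136715731/4 ≈ 3.4179e+7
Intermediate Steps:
a(s, J) = 5/8 (a(s, J) = -5/(-8) = -5*(-1/8) = 5/8)
(a(57, 69) + 4536)*(3286 + 4248) = (5/8 + 4536)*(3286 + 4248) = (36293/8)*7534 = 136715731/4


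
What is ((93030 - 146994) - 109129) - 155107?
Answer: -318200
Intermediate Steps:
((93030 - 146994) - 109129) - 155107 = (-53964 - 109129) - 155107 = -163093 - 155107 = -318200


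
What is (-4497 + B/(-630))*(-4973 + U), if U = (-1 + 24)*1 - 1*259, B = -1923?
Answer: 4915884361/210 ≈ 2.3409e+7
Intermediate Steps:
U = -236 (U = 23*1 - 259 = 23 - 259 = -236)
(-4497 + B/(-630))*(-4973 + U) = (-4497 - 1923/(-630))*(-4973 - 236) = (-4497 - 1923*(-1/630))*(-5209) = (-4497 + 641/210)*(-5209) = -943729/210*(-5209) = 4915884361/210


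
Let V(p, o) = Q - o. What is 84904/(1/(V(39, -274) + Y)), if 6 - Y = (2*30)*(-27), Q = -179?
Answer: 146119784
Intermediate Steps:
V(p, o) = -179 - o
Y = 1626 (Y = 6 - 2*30*(-27) = 6 - 60*(-27) = 6 - 1*(-1620) = 6 + 1620 = 1626)
84904/(1/(V(39, -274) + Y)) = 84904/(1/((-179 - 1*(-274)) + 1626)) = 84904/(1/((-179 + 274) + 1626)) = 84904/(1/(95 + 1626)) = 84904/(1/1721) = 84904*1721 = 146119784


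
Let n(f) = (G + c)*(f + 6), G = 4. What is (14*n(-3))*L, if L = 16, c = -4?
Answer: 0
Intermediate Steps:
n(f) = 0 (n(f) = (4 - 4)*(f + 6) = 0*(6 + f) = 0)
(14*n(-3))*L = (14*0)*16 = 0*16 = 0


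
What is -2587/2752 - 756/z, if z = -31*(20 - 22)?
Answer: -1120453/85312 ≈ -13.134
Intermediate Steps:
z = 62 (z = -31*(-2) = 62)
-2587/2752 - 756/z = -2587/2752 - 756/62 = -2587*1/2752 - 756*1/62 = -2587/2752 - 378/31 = -1120453/85312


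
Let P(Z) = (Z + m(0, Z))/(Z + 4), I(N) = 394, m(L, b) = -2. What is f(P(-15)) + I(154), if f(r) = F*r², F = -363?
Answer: -473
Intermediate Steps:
P(Z) = (-2 + Z)/(4 + Z) (P(Z) = (Z - 2)/(Z + 4) = (-2 + Z)/(4 + Z))
f(r) = -363*r²
f(P(-15)) + I(154) = -363*(-2 - 15)²/(4 - 15)² + 394 = -363*(-17/(-11))² + 394 = -363*(-1/11*(-17))² + 394 = -363*(17/11)² + 394 = -363*289/121 + 394 = -867 + 394 = -473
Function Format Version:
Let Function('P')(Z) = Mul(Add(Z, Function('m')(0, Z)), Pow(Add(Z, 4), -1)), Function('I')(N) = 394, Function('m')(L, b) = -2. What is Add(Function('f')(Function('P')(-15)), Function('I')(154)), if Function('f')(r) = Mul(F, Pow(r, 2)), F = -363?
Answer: -473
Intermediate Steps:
Function('P')(Z) = Mul(Pow(Add(4, Z), -1), Add(-2, Z)) (Function('P')(Z) = Mul(Add(Z, -2), Pow(Add(Z, 4), -1)) = Mul(Add(-2, Z), Pow(Add(4, Z), -1)) = Mul(Pow(Add(4, Z), -1), Add(-2, Z)))
Function('f')(r) = Mul(-363, Pow(r, 2))
Add(Function('f')(Function('P')(-15)), Function('I')(154)) = Add(Mul(-363, Pow(Mul(Pow(Add(4, -15), -1), Add(-2, -15)), 2)), 394) = Add(Mul(-363, Pow(Mul(Pow(-11, -1), -17), 2)), 394) = Add(Mul(-363, Pow(Mul(Rational(-1, 11), -17), 2)), 394) = Add(Mul(-363, Pow(Rational(17, 11), 2)), 394) = Add(Mul(-363, Rational(289, 121)), 394) = Add(-867, 394) = -473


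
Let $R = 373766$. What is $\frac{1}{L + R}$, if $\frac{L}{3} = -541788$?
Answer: $- \frac{1}{1251598} \approx -7.9898 \cdot 10^{-7}$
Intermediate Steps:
$L = -1625364$ ($L = 3 \left(-541788\right) = -1625364$)
$\frac{1}{L + R} = \frac{1}{-1625364 + 373766} = \frac{1}{-1251598} = - \frac{1}{1251598}$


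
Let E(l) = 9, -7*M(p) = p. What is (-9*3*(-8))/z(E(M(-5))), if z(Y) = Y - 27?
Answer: -12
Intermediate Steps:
M(p) = -p/7
z(Y) = -27 + Y
(-9*3*(-8))/z(E(M(-5))) = (-9*3*(-8))/(-27 + 9) = -27*(-8)/(-18) = 216*(-1/18) = -12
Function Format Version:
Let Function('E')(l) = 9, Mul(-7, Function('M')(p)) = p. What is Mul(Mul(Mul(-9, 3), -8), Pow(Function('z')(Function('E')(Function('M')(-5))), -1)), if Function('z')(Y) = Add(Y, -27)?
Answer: -12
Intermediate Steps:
Function('M')(p) = Mul(Rational(-1, 7), p)
Function('z')(Y) = Add(-27, Y)
Mul(Mul(Mul(-9, 3), -8), Pow(Function('z')(Function('E')(Function('M')(-5))), -1)) = Mul(Mul(Mul(-9, 3), -8), Pow(Add(-27, 9), -1)) = Mul(Mul(-27, -8), Pow(-18, -1)) = Mul(216, Rational(-1, 18)) = -12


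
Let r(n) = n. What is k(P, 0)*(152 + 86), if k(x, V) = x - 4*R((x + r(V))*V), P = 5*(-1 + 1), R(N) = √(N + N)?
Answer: 0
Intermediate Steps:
R(N) = √2*√N (R(N) = √(2*N) = √2*√N)
P = 0 (P = 5*0 = 0)
k(x, V) = x - 4*√2*√(V*(V + x)) (k(x, V) = x - 4*√2*√((x + V)*V) = x - 4*√2*√((V + x)*V) = x - 4*√2*√(V*(V + x)))
k(P, 0)*(152 + 86) = (0 - 4*√2*√(0*(0 + 0)))*(152 + 86) = (0 - 4*√2*√(0*0))*238 = (0 - 4*√2*√0)*238 = (0 - 4*√2*0)*238 = (0 + 0)*238 = 0*238 = 0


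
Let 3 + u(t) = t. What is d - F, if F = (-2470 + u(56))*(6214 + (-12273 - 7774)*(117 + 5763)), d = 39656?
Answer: -284892103226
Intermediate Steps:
u(t) = -3 + t
F = 284892142882 (F = (-2470 + (-3 + 56))*(6214 + (-12273 - 7774)*(117 + 5763)) = (-2470 + 53)*(6214 - 20047*5880) = -2417*(6214 - 117876360) = -2417*(-117870146) = 284892142882)
d - F = 39656 - 1*284892142882 = 39656 - 284892142882 = -284892103226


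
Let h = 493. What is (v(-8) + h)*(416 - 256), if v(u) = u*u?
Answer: 89120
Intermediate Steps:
v(u) = u**2
(v(-8) + h)*(416 - 256) = ((-8)**2 + 493)*(416 - 256) = (64 + 493)*160 = 557*160 = 89120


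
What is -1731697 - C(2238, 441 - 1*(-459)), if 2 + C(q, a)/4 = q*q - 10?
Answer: -21766225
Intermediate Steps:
C(q, a) = -48 + 4*q² (C(q, a) = -8 + 4*(q*q - 10) = -8 + 4*(q² - 10) = -8 + 4*(-10 + q²) = -8 + (-40 + 4*q²) = -48 + 4*q²)
-1731697 - C(2238, 441 - 1*(-459)) = -1731697 - (-48 + 4*2238²) = -1731697 - (-48 + 4*5008644) = -1731697 - (-48 + 20034576) = -1731697 - 1*20034528 = -1731697 - 20034528 = -21766225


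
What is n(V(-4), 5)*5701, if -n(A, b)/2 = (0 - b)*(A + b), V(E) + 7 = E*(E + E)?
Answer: 1710300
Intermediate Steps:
V(E) = -7 + 2*E² (V(E) = -7 + E*(E + E) = -7 + E*(2*E) = -7 + 2*E²)
n(A, b) = 2*b*(A + b) (n(A, b) = -2*(0 - b)*(A + b) = -2*(-b)*(A + b) = -(-2)*b*(A + b) = 2*b*(A + b))
n(V(-4), 5)*5701 = (2*5*((-7 + 2*(-4)²) + 5))*5701 = (2*5*((-7 + 2*16) + 5))*5701 = (2*5*((-7 + 32) + 5))*5701 = (2*5*(25 + 5))*5701 = (2*5*30)*5701 = 300*5701 = 1710300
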